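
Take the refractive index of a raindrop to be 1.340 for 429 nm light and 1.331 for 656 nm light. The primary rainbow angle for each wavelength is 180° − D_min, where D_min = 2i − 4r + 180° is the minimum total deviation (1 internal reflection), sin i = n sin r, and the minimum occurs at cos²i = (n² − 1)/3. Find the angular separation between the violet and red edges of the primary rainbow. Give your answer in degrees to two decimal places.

At 429 nm (n = 1.340): cos²i = 0.26520 → i = 59.004°, r = 39.770°, D_min = 138.929°, rainbow angle = 41.071°.
At 656 nm (n = 1.331): cos²i = 0.25719 → i = 59.527°, r = 40.356°, D_min = 137.630°, rainbow angle = 42.370°.
Angular width = |41.071° − 42.370°| = 1.299°.

1.30°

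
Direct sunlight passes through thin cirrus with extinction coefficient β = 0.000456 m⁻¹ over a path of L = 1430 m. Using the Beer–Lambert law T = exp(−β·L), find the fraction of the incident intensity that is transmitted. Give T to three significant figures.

0.521

τ = β·L = 0.000456 × 1430 = 0.6521.
T = exp(−0.6521) = 0.5210.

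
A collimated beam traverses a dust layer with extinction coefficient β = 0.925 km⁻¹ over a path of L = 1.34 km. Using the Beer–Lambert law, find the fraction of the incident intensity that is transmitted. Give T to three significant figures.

0.290

τ = β·L = 0.925 × 1.34 = 1.2395.
T = exp(−1.2395) = 0.2895.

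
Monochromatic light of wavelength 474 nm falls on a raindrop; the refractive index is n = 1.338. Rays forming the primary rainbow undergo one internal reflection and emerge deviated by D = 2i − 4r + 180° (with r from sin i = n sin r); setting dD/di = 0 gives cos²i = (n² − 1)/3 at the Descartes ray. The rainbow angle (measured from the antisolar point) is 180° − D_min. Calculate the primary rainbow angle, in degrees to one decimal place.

cos²i = (1.79024 − 1)/3 = 0.26341; i = arccos(0.51324) = 59.120°.
sin r = sin 59.120°/1.338 = 0.64144; r = 39.899°.
D_min = 2·59.120° − 4·39.899° + 180° = 138.643°.
Rainbow angle = 180° − D_min = 41.357°.

41.4°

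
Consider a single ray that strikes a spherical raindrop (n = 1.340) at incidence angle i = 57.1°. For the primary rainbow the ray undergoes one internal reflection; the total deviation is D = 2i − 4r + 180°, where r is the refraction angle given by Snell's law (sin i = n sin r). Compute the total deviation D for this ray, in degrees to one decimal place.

sin r = sin 57.1° / 1.340 = 0.8396/1.340 = 0.6266; r = 38.80°.
D = 2·57.1° − 4·38.80° + 180° = 114.20° − 155.19° + 180° = 139.01°.

139.0°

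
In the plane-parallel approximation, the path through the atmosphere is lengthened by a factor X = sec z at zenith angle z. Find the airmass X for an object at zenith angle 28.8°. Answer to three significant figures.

1.14

X = sec z = 1/cos 28.8° = 1/0.8763 = 1.1412.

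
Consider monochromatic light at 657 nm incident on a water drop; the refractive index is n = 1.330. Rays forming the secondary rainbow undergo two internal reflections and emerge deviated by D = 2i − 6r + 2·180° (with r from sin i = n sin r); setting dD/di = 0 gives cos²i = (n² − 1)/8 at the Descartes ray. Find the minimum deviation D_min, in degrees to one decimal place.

cos²i = (1.76890 − 1)/8 = 0.09611; i = arccos(0.31002) = 71.940°.
sin r = sin 71.940°/1.330 = 0.71483; r = 45.630°.
D_min = 2·71.940° − 6·45.630° + 360° = 230.101°.

230.1°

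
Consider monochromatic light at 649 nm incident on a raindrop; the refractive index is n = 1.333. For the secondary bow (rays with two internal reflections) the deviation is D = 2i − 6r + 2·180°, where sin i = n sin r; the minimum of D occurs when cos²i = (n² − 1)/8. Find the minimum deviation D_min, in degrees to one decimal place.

cos²i = (1.77689 − 1)/8 = 0.09711; i = arccos(0.31163) = 71.843°.
sin r = sin 71.843°/1.333 = 0.71283; r = 45.466°.
D_min = 2·71.843° − 6·45.466° + 360° = 230.891°.

230.9°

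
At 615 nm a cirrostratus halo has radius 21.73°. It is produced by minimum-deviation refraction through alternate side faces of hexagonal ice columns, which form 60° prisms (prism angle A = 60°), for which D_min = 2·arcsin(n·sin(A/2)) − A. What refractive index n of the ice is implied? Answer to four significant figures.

1.309

Rearranging: n = sin((D_min + A)/2) / sin(A/2).
(D_min + A)/2 = (21.73° + 60°)/2 = 40.865°.
n = sin 40.865° / sin 30° = 0.6543 / 0.5000 = 1.3086.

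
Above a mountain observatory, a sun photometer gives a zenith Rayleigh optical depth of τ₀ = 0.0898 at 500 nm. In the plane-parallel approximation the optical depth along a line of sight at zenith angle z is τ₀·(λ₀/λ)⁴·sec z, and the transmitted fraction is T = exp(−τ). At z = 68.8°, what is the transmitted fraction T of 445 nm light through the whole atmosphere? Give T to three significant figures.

sec 68.8° = 2.7653.
τ = 0.0898 × (500/445)⁴ × 2.7653 = 0.0898 × 1.5938 × 2.7653 = 0.3958.
T = exp(−0.3958) = 0.6732.

0.673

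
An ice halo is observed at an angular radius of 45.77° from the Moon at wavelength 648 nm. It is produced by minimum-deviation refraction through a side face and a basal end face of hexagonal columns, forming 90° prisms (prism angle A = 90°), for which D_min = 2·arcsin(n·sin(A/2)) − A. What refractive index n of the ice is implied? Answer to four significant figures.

1.310

Rearranging: n = sin((D_min + A)/2) / sin(A/2).
(D_min + A)/2 = (45.77° + 90°)/2 = 67.885°.
n = sin 67.885° / sin 45° = 0.9264 / 0.7071 = 1.3102.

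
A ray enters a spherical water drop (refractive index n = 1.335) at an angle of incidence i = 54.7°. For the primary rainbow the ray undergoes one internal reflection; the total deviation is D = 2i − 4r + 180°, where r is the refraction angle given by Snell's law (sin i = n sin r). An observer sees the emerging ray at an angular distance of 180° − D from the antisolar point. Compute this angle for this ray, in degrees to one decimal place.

41.3°

sin r = sin 54.7° / 1.335 = 0.8161/1.335 = 0.6113; r = 37.69°.
D = 2·54.7° − 4·37.69° + 180° = 109.40° − 150.75° + 180° = 138.65°.
Angle from antisolar point = 180° − D = 41.35°.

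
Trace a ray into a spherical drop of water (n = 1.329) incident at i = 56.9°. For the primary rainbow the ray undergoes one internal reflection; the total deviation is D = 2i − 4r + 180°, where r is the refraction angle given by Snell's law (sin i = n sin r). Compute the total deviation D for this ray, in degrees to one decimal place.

sin r = sin 56.9° / 1.329 = 0.8377/1.329 = 0.6303; r = 39.08°.
D = 2·56.9° − 4·39.08° + 180° = 113.80° − 156.30° + 180° = 137.50°.

137.5°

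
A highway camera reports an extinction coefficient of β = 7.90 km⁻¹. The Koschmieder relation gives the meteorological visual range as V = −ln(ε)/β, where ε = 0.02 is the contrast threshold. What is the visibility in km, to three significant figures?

0.495 km

V = −ln(0.02) / 7.90 = 3.912 / 7.90 = 0.4952 km.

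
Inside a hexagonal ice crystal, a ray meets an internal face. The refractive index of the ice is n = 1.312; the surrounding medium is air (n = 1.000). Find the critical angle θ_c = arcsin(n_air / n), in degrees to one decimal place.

49.7°

sin θ_c = n_air / n = 1.000 / 1.312 = 0.7622.
θ_c = arcsin(0.7622) = 49.66°.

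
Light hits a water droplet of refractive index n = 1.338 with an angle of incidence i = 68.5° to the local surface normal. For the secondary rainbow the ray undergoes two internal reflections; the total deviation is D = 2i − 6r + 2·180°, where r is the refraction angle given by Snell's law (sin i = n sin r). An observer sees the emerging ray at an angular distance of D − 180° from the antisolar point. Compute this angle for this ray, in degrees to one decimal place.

sin r = sin 68.5° / 1.338 = 0.9304/1.338 = 0.6954; r = 44.06°.
D = 2·68.5° − 6·44.06° + 2·180° = 137.00° − 264.34° + 360° = 232.66°.
Angle from antisolar point = D − 180° = 52.66°.

52.7°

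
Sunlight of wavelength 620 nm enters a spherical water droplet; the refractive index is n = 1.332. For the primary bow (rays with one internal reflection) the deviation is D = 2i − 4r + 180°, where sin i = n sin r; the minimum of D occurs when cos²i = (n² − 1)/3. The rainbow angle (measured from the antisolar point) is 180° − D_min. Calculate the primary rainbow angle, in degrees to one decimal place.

42.2°

cos²i = (1.77422 − 1)/3 = 0.25807; i = arccos(0.50801) = 59.469°.
sin r = sin 59.469°/1.332 = 0.64666; r = 40.290°.
D_min = 2·59.469° − 4·40.290° + 180° = 137.776°.
Rainbow angle = 180° − D_min = 42.224°.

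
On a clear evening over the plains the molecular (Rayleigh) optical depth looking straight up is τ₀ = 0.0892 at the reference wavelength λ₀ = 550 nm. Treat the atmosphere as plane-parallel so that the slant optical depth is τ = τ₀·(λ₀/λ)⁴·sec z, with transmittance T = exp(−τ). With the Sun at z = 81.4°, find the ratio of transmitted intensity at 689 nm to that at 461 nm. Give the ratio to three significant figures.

2.63

Airmass: sec 81.4° = 6.6874.
τ(689 nm) = 0.0892 × (550/689)⁴ × 6.6874 = 0.0892 × 0.4060 × 6.6874 = 0.2422.
τ(461 nm) = 0.0892 × (550/461)⁴ × 6.6874 = 0.0892 × 2.0260 × 6.6874 = 1.2086.
T(689)/T(461) = exp(τ_B − τ_A) = exp(0.9663) = 2.6283.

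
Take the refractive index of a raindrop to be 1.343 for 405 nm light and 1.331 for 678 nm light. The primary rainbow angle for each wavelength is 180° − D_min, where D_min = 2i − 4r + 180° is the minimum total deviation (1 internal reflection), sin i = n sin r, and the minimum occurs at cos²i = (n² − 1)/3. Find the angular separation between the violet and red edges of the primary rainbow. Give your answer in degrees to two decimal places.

At 405 nm (n = 1.343): cos²i = 0.26788 → i = 58.830°, r = 39.577°, D_min = 139.354°, rainbow angle = 40.646°.
At 678 nm (n = 1.331): cos²i = 0.25719 → i = 59.527°, r = 40.356°, D_min = 137.630°, rainbow angle = 42.370°.
Angular width = |40.646° − 42.370°| = 1.724°.

1.72°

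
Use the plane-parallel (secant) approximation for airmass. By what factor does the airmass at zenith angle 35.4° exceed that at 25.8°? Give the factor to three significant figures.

1.10

X(35.4°)/X(25.8°) = sec 35.4° / sec 25.8° = cos 25.8° / cos 35.4° = 0.9003/0.8151 = 1.1045.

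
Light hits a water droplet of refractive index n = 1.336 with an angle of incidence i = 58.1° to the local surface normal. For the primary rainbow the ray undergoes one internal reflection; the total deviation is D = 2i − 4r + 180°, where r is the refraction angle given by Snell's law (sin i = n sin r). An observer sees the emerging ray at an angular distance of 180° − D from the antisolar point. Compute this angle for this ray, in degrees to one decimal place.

sin r = sin 58.1° / 1.336 = 0.8490/1.336 = 0.6355; r = 39.45°.
D = 2·58.1° − 4·39.45° + 180° = 116.20° − 157.82° + 180° = 138.38°.
Angle from antisolar point = 180° − D = 41.62°.

41.6°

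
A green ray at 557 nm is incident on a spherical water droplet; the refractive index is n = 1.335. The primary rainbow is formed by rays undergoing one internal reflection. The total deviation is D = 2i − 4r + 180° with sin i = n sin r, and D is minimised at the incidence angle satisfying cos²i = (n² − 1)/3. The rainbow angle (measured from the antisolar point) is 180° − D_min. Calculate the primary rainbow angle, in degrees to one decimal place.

41.8°

cos²i = (1.78222 − 1)/3 = 0.26074; i = arccos(0.51063) = 59.294°.
sin r = sin 59.294°/1.335 = 0.64405; r = 40.094°.
D_min = 2·59.294° − 4·40.094° + 180° = 138.212°.
Rainbow angle = 180° − D_min = 41.788°.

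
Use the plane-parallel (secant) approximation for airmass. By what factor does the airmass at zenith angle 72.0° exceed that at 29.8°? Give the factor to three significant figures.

2.81

X(72.0°)/X(29.8°) = sec 72.0° / sec 29.8° = cos 29.8° / cos 72.0° = 0.8678/0.3090 = 2.8081.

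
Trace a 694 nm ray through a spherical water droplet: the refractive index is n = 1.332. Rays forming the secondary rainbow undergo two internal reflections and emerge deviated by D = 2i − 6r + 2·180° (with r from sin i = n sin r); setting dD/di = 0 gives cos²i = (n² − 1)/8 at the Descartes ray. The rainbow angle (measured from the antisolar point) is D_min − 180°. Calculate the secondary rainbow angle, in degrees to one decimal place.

50.6°

cos²i = (1.77422 − 1)/8 = 0.09678; i = arccos(0.31109) = 71.875°.
sin r = sin 71.875°/1.332 = 0.71350; r = 45.520°.
D_min = 2·71.875° − 6·45.520° + 360° = 230.628°.
Rainbow angle = D_min − 180° = 50.628°.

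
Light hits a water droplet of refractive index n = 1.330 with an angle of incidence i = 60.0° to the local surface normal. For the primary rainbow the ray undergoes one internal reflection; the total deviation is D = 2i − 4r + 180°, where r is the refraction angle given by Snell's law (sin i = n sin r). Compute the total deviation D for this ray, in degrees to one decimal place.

137.5°

sin r = sin 60.0° / 1.330 = 0.8660/1.330 = 0.6511; r = 40.63°.
D = 2·60.0° − 4·40.63° + 180° = 120.00° − 162.51° + 180° = 137.49°.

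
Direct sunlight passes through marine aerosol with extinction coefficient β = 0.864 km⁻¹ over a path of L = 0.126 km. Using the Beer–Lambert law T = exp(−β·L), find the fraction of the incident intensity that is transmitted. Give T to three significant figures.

τ = β·L = 0.864 × 0.126 = 0.1089.
T = exp(−0.1089) = 0.8969.

0.897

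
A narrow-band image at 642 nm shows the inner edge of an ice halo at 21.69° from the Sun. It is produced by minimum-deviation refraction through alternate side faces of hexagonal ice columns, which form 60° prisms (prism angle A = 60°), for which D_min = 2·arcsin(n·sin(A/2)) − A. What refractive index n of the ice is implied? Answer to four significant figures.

1.308

Rearranging: n = sin((D_min + A)/2) / sin(A/2).
(D_min + A)/2 = (21.69° + 60°)/2 = 40.845°.
n = sin 40.845° / sin 30° = 0.6540 / 0.5000 = 1.3080.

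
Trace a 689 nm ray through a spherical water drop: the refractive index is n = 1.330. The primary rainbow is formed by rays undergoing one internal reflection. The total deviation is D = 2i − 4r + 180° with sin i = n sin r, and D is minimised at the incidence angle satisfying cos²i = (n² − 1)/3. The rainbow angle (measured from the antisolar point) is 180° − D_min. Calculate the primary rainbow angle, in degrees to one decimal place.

42.5°

cos²i = (1.76890 − 1)/3 = 0.25630; i = arccos(0.50626) = 59.585°.
sin r = sin 59.585°/1.330 = 0.64841; r = 40.422°.
D_min = 2·59.585° − 4·40.422° + 180° = 137.484°.
Rainbow angle = 180° − D_min = 42.516°.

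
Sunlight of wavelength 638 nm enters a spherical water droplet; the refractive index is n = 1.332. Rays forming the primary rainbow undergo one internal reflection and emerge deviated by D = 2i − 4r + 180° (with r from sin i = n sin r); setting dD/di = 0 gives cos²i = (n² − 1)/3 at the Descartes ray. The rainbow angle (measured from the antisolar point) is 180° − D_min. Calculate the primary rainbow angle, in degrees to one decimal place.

cos²i = (1.77422 − 1)/3 = 0.25807; i = arccos(0.50801) = 59.469°.
sin r = sin 59.469°/1.332 = 0.64666; r = 40.290°.
D_min = 2·59.469° − 4·40.290° + 180° = 137.776°.
Rainbow angle = 180° − D_min = 42.224°.

42.2°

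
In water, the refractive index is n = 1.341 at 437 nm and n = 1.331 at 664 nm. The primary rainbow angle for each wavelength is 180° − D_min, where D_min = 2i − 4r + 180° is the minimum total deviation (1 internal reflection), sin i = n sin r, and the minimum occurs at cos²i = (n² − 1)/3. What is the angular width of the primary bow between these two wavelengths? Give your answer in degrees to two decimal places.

1.44°

At 437 nm (n = 1.341): cos²i = 0.26609 → i = 58.946°, r = 39.705°, D_min = 139.071°, rainbow angle = 40.929°.
At 664 nm (n = 1.331): cos²i = 0.25719 → i = 59.527°, r = 40.356°, D_min = 137.630°, rainbow angle = 42.370°.
Angular width = |40.929° − 42.370°| = 1.441°.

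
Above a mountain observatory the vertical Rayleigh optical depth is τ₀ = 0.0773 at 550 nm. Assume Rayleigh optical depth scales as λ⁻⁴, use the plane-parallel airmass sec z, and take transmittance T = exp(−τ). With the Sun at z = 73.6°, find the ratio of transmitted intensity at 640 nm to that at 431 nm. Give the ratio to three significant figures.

1.78

Airmass: sec 73.6° = 3.5418.
τ(640 nm) = 0.0773 × (550/640)⁴ × 3.5418 = 0.0773 × 0.5454 × 3.5418 = 0.1493.
τ(431 nm) = 0.0773 × (550/431)⁴ × 3.5418 = 0.0773 × 2.6518 × 3.5418 = 0.7260.
T(640)/T(431) = exp(τ_B − τ_A) = exp(0.5767) = 1.7801.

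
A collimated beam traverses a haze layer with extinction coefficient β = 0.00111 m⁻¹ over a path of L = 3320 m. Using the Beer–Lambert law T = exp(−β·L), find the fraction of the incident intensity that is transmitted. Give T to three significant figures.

τ = β·L = 0.00111 × 3320 = 3.6852.
T = exp(−3.6852) = 0.0251.

0.0251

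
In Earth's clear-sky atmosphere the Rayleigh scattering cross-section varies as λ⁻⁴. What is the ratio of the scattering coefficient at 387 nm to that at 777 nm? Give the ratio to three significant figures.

Rayleigh scattering ∝ λ⁻⁴, so the ratio of coefficients is the inverse fourth power of the wavelength ratio.
σ(387)/σ(777) = (777/387)⁴ = (2.0078)⁴ = 16.25.

16.2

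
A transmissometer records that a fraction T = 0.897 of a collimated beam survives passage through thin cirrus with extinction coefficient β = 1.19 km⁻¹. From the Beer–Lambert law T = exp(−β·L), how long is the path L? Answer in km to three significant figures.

0.0913 km

Beer–Lambert: T = exp(−βL) ⇒ L = −ln(T)/β = −ln(0.897)/1.19 = 0.1087/1.19 = 0.09134 km.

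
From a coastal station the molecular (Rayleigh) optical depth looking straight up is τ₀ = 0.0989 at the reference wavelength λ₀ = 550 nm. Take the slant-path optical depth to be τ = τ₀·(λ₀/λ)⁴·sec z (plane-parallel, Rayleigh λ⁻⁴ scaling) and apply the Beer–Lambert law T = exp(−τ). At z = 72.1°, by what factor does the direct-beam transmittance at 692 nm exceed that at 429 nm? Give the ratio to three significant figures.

2.10

Airmass: sec 72.1° = 3.2535.
τ(692 nm) = 0.0989 × (550/692)⁴ × 3.2535 = 0.0989 × 0.3990 × 3.2535 = 0.1284.
τ(429 nm) = 0.0989 × (550/429)⁴ × 3.2535 = 0.0989 × 2.7016 × 3.2535 = 0.8693.
T(692)/T(429) = exp(τ_B − τ_A) = exp(0.7409) = 2.0978.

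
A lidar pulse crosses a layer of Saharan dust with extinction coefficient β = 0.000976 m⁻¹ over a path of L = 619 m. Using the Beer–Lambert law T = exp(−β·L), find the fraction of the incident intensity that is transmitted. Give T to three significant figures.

0.547

τ = β·L = 0.000976 × 619 = 0.6041.
T = exp(−0.6041) = 0.5465.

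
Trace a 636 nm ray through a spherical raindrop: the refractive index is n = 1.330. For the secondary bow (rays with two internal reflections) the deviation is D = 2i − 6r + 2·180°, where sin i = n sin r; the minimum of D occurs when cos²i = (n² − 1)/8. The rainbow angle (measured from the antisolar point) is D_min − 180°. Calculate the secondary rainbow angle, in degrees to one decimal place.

cos²i = (1.76890 − 1)/8 = 0.09611; i = arccos(0.31002) = 71.940°.
sin r = sin 71.940°/1.330 = 0.71483; r = 45.630°.
D_min = 2·71.940° − 6·45.630° + 360° = 230.101°.
Rainbow angle = D_min − 180° = 50.101°.

50.1°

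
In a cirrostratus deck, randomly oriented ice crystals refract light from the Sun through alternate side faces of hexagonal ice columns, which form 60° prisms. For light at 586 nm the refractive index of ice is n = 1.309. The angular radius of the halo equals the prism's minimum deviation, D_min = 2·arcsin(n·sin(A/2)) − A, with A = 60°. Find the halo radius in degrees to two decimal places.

21.76°

n·sin(A/2) = 1.309 × sin 30° = 1.309 × 0.5000 = 0.6545.
D_min = 2·arcsin(0.6545) − 60° = 2 × 40.882° − 60° = 21.763°.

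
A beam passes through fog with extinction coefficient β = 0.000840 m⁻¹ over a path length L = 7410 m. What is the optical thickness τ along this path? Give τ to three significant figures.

6.22

τ = β·L = 0.000840 × 7410 = 6.2244.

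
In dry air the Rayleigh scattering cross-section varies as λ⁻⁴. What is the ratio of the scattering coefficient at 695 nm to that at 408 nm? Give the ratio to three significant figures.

Rayleigh scattering ∝ λ⁻⁴, so the ratio of coefficients is the inverse fourth power of the wavelength ratio.
σ(695)/σ(408) = (408/695)⁴ = (0.5871)⁴ = 0.1188.

0.119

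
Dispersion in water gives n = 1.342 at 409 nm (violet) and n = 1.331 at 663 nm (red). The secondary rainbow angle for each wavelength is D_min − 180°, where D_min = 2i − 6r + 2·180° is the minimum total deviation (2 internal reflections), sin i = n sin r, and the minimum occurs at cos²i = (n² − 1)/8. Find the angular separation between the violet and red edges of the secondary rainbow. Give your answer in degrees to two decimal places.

At 409 nm (n = 1.342): cos²i = 0.10012 → i = 71.554°, r = 44.981°, D_min = 233.222°, rainbow angle = 53.222°.
At 663 nm (n = 1.331): cos²i = 0.09645 → i = 71.907°, r = 45.575°, D_min = 230.365°, rainbow angle = 50.365°.
Angular width = |53.222° − 50.365°| = 2.857°.

2.86°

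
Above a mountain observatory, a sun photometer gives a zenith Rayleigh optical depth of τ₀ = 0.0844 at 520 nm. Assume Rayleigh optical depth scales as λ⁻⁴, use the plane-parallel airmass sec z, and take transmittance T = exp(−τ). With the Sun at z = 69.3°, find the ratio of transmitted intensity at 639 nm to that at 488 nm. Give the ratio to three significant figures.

1.23

Airmass: sec 69.3° = 2.8291.
τ(639 nm) = 0.0844 × (520/639)⁴ × 2.8291 = 0.0844 × 0.4385 × 2.8291 = 0.1047.
τ(488 nm) = 0.0844 × (520/488)⁴ × 2.8291 = 0.0844 × 1.2892 × 2.8291 = 0.3078.
T(639)/T(488) = exp(τ_B − τ_A) = exp(0.2031) = 1.2252.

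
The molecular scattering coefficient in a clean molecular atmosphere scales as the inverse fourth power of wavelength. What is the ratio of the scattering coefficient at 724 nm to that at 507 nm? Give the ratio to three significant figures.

0.240

Rayleigh scattering ∝ λ⁻⁴, so the ratio of coefficients is the inverse fourth power of the wavelength ratio.
σ(724)/σ(507) = (507/724)⁴ = (0.7003)⁴ = 0.2405.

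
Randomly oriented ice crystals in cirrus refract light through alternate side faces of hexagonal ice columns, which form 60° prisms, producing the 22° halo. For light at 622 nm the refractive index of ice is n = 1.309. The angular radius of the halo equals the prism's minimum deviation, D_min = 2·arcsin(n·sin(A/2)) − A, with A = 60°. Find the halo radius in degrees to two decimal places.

21.76°

n·sin(A/2) = 1.309 × sin 30° = 1.309 × 0.5000 = 0.6545.
D_min = 2·arcsin(0.6545) − 60° = 2 × 40.882° − 60° = 21.763°.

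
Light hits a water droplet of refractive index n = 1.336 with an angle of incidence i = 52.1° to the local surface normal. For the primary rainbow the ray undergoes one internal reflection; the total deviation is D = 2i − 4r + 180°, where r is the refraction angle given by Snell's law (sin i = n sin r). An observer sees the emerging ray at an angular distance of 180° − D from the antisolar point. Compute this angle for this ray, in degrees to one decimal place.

40.6°

sin r = sin 52.1° / 1.336 = 0.7891/1.336 = 0.5906; r = 36.20°.
D = 2·52.1° − 4·36.20° + 180° = 104.20° − 144.81° + 180° = 139.39°.
Angle from antisolar point = 180° − D = 40.61°.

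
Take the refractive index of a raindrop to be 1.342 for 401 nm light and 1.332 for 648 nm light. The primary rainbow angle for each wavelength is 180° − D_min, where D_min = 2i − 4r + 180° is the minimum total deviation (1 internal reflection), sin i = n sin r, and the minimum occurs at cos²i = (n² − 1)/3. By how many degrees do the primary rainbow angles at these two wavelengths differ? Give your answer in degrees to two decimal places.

1.44°

At 401 nm (n = 1.342): cos²i = 0.26699 → i = 58.888°, r = 39.641°, D_min = 139.213°, rainbow angle = 40.787°.
At 648 nm (n = 1.332): cos²i = 0.25807 → i = 59.469°, r = 40.290°, D_min = 137.776°, rainbow angle = 42.224°.
Angular width = |40.787° − 42.224°| = 1.437°.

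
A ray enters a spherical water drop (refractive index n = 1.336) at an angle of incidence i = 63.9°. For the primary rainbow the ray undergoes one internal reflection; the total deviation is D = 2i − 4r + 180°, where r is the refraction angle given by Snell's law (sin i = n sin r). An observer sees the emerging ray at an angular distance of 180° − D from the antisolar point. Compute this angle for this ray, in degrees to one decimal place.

41.1°

sin r = sin 63.9° / 1.336 = 0.8980/1.336 = 0.6722; r = 42.24°.
D = 2·63.9° − 4·42.24° + 180° = 127.80° − 168.94° + 180° = 138.86°.
Angle from antisolar point = 180° − D = 41.14°.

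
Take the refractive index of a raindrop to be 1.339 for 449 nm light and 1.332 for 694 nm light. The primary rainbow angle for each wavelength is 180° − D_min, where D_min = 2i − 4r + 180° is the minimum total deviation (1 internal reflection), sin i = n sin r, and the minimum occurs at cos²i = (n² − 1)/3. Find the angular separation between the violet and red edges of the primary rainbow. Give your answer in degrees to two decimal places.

At 449 nm (n = 1.339): cos²i = 0.26431 → i = 59.062°, r = 39.834°, D_min = 138.786°, rainbow angle = 41.214°.
At 694 nm (n = 1.332): cos²i = 0.25807 → i = 59.469°, r = 40.290°, D_min = 137.776°, rainbow angle = 42.224°.
Angular width = |41.214° − 42.224°| = 1.010°.

1.01°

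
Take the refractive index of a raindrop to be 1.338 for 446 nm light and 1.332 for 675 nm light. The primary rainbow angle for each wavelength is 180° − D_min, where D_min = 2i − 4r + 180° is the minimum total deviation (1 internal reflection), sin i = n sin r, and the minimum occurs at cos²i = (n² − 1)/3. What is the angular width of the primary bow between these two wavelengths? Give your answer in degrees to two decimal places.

At 446 nm (n = 1.338): cos²i = 0.26341 → i = 59.120°, r = 39.899°, D_min = 138.643°, rainbow angle = 41.357°.
At 675 nm (n = 1.332): cos²i = 0.25807 → i = 59.469°, r = 40.290°, D_min = 137.776°, rainbow angle = 42.224°.
Angular width = |41.357° − 42.224°| = 0.867°.

0.87°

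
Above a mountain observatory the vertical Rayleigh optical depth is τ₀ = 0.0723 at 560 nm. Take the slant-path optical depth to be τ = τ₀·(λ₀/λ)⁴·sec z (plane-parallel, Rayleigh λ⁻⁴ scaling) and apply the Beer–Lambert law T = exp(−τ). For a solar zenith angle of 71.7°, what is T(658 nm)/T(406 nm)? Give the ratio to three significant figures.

2.04

Airmass: sec 71.7° = 3.1848.
τ(658 nm) = 0.0723 × (560/658)⁴ × 3.1848 = 0.0723 × 0.5246 × 3.1848 = 0.1208.
τ(406 nm) = 0.0723 × (560/406)⁴ × 3.1848 = 0.0723 × 3.6195 × 3.1848 = 0.8334.
T(658)/T(406) = exp(τ_B − τ_A) = exp(0.7126) = 2.0393.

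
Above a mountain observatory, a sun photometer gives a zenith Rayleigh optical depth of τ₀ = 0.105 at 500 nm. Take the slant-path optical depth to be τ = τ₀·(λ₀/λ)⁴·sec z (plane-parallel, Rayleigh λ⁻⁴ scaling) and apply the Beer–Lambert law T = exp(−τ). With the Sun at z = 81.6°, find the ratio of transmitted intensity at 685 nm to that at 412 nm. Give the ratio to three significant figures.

3.88

Airmass: sec 81.6° = 6.8454.
τ(685 nm) = 0.105 × (500/685)⁴ × 6.8454 = 0.105 × 0.2839 × 6.8454 = 0.2040.
τ(412 nm) = 0.105 × (500/412)⁴ × 6.8454 = 0.105 × 2.1692 × 6.8454 = 1.5591.
T(685)/T(412) = exp(τ_B − τ_A) = exp(1.3551) = 3.8771.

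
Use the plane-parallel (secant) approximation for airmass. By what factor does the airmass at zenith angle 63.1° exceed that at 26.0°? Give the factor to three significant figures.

X(63.1°)/X(26.0°) = sec 63.1° / sec 26.0° = cos 26.0° / cos 63.1° = 0.8988/0.4524 = 1.9866.

1.99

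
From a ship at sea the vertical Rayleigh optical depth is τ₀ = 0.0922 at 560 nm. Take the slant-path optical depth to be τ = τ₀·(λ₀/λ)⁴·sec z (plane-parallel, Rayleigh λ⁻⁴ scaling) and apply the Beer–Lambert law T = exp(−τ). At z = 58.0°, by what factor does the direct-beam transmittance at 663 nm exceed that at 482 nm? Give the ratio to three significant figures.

Airmass: sec 58.0° = 1.8871.
τ(663 nm) = 0.0922 × (560/663)⁴ × 1.8871 = 0.0922 × 0.5090 × 1.8871 = 0.0886.
τ(482 nm) = 0.0922 × (560/482)⁴ × 1.8871 = 0.0922 × 1.8221 × 1.8871 = 0.3170.
T(663)/T(482) = exp(τ_B − τ_A) = exp(0.2285) = 1.2567.

1.26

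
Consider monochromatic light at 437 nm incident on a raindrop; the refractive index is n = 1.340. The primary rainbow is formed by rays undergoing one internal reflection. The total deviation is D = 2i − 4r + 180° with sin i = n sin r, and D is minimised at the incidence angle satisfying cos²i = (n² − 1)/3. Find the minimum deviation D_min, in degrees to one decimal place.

138.9°

cos²i = (1.79560 − 1)/3 = 0.26520; i = arccos(0.51498) = 59.004°.
sin r = sin 59.004°/1.340 = 0.63971; r = 39.770°.
D_min = 2·59.004° − 4·39.770° + 180° = 138.929°.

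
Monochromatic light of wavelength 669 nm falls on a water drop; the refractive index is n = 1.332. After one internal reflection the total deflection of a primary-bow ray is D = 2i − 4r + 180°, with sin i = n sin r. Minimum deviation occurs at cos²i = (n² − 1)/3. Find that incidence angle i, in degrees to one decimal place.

59.5°

cos²i = (1.332² − 1)/3 = (1.77422 − 1)/3 = 0.25807.
cos i = 0.50801, so i = 59.469°.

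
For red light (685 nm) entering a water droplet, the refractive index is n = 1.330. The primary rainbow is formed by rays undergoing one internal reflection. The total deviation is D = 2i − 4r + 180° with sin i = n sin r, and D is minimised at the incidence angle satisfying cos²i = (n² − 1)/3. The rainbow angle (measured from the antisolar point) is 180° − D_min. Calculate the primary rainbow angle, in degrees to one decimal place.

42.5°

cos²i = (1.76890 − 1)/3 = 0.25630; i = arccos(0.50626) = 59.585°.
sin r = sin 59.585°/1.330 = 0.64841; r = 40.422°.
D_min = 2·59.585° − 4·40.422° + 180° = 137.484°.
Rainbow angle = 180° − D_min = 42.516°.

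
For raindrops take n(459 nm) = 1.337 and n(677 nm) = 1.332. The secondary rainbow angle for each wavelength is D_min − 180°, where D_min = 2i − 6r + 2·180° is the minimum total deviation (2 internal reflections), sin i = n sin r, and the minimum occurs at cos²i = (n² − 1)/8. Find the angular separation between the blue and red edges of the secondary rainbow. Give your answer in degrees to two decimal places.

1.31°

At 459 nm (n = 1.337): cos²i = 0.09845 → i = 71.714°, r = 45.249°, D_min = 231.934°, rainbow angle = 51.934°.
At 677 nm (n = 1.332): cos²i = 0.09678 → i = 71.875°, r = 45.520°, D_min = 230.628°, rainbow angle = 50.628°.
Angular width = |51.934° − 50.628°| = 1.305°.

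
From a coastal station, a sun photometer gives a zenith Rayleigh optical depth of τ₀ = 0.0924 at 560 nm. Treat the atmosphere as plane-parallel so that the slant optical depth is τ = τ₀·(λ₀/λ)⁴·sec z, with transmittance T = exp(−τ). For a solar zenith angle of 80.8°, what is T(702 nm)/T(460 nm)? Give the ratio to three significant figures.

2.82

Airmass: sec 80.8° = 6.2546.
τ(702 nm) = 0.0924 × (560/702)⁴ × 6.2546 = 0.0924 × 0.4050 × 6.2546 = 0.2340.
τ(460 nm) = 0.0924 × (560/460)⁴ × 6.2546 = 0.0924 × 2.1964 × 6.2546 = 1.2694.
T(702)/T(460) = exp(τ_B − τ_A) = exp(1.0354) = 2.8161.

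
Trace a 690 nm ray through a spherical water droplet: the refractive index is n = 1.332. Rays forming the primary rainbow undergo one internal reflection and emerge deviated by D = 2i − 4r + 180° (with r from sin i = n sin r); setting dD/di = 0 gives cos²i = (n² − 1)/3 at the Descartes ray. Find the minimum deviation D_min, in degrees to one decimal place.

137.8°

cos²i = (1.77422 − 1)/3 = 0.25807; i = arccos(0.50801) = 59.469°.
sin r = sin 59.469°/1.332 = 0.64666; r = 40.290°.
D_min = 2·59.469° − 4·40.290° + 180° = 137.776°.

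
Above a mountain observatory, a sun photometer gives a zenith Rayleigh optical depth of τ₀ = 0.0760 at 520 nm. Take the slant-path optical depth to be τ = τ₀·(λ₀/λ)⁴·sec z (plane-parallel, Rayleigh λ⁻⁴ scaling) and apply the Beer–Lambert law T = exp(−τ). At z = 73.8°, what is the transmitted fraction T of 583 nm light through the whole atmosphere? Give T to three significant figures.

0.842

sec 73.8° = 3.5843.
τ = 0.0760 × (520/583)⁴ × 3.5843 = 0.0760 × 0.6329 × 3.5843 = 0.1724.
T = exp(−0.1724) = 0.8416.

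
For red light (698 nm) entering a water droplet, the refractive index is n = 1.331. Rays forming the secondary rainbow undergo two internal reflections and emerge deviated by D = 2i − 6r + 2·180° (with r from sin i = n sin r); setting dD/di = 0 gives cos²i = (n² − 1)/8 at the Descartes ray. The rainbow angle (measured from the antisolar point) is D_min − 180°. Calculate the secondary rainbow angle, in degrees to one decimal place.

50.4°

cos²i = (1.77156 − 1)/8 = 0.09645; i = arccos(0.31056) = 71.907°.
sin r = sin 71.907°/1.331 = 0.71417; r = 45.575°.
D_min = 2·71.907° − 6·45.575° + 360° = 230.365°.
Rainbow angle = D_min − 180° = 50.365°.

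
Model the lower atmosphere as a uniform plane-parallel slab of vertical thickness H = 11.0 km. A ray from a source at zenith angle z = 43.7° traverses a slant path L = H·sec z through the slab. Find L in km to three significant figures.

15.2 km

sec z = 1/cos 43.7° = 1.3832.
L = 11.0 × 1.3832 = 15.215 km.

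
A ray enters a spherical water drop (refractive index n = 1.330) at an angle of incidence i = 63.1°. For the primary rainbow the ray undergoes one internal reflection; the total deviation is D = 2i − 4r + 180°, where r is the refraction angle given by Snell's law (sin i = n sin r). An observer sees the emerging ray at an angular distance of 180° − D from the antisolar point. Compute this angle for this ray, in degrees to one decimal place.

42.2°

sin r = sin 63.1° / 1.330 = 0.8918/1.330 = 0.6705; r = 42.11°.
D = 2·63.1° − 4·42.11° + 180° = 126.20° − 168.43° + 180° = 137.77°.
Angle from antisolar point = 180° − D = 42.23°.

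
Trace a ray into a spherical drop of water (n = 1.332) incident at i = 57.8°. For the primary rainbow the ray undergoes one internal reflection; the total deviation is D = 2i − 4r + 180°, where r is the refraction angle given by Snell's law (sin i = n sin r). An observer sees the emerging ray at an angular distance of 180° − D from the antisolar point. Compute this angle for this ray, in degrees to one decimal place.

42.2°

sin r = sin 57.8° / 1.332 = 0.8462/1.332 = 0.6353; r = 39.44°.
D = 2·57.8° − 4·39.44° + 180° = 115.60° − 157.76° + 180° = 137.84°.
Angle from antisolar point = 180° − D = 42.16°.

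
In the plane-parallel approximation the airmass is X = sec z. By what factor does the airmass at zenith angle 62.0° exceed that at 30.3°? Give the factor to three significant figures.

X(62.0°)/X(30.3°) = sec 62.0° / sec 30.3° = cos 30.3° / cos 62.0° = 0.8634/0.4695 = 1.8391.

1.84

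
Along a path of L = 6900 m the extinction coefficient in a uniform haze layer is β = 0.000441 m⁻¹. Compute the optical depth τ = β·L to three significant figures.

3.04

τ = β·L = 0.000441 × 6900 = 3.0429.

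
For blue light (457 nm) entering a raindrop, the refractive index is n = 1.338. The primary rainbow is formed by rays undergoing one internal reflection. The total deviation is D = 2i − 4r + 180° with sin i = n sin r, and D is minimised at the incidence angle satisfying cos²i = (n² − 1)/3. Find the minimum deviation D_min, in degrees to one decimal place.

cos²i = (1.79024 − 1)/3 = 0.26341; i = arccos(0.51324) = 59.120°.
sin r = sin 59.120°/1.338 = 0.64144; r = 39.899°.
D_min = 2·59.120° − 4·39.899° + 180° = 138.643°.

138.6°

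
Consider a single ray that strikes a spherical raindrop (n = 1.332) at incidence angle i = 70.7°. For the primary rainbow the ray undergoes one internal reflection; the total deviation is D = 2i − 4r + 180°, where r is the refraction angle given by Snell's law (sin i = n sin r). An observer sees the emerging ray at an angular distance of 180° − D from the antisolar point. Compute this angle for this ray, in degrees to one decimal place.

39.1°

sin r = sin 70.7° / 1.332 = 0.9438/1.332 = 0.7086; r = 45.12°.
D = 2·70.7° − 4·45.12° + 180° = 141.40° − 180.47° + 180° = 140.93°.
Angle from antisolar point = 180° − D = 39.07°.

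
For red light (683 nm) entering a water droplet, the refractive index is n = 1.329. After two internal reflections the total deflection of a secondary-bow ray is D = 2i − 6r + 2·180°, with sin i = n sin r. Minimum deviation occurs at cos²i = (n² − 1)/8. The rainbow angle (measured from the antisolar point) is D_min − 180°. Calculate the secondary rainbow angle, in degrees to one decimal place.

cos²i = (1.76624 − 1)/8 = 0.09578; i = arccos(0.30948) = 71.972°.
sin r = sin 71.972°/1.329 = 0.71550; r = 45.685°.
D_min = 2·71.972° − 6·45.685° + 360° = 229.837°.
Rainbow angle = D_min − 180° = 49.837°.

49.8°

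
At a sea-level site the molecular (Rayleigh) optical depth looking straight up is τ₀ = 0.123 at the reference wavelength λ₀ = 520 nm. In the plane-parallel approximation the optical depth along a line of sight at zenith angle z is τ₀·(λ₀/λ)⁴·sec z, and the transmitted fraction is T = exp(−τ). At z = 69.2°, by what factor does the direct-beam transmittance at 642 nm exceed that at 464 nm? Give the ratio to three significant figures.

1.49

Airmass: sec 69.2° = 2.8161.
τ(642 nm) = 0.123 × (520/642)⁴ × 2.8161 = 0.123 × 0.4304 × 2.8161 = 0.1491.
τ(464 nm) = 0.123 × (520/464)⁴ × 2.8161 = 0.123 × 1.5774 × 2.8161 = 0.5464.
T(642)/T(464) = exp(τ_B − τ_A) = exp(0.3973) = 1.4878.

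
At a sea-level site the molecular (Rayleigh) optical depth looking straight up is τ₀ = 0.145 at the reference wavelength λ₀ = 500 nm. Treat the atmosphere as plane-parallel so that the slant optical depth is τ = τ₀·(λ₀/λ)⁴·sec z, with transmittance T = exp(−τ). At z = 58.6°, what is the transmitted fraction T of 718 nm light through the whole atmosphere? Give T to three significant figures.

0.937

sec 58.6° = 1.9194.
τ = 0.145 × (500/718)⁴ × 1.9194 = 0.145 × 0.2352 × 1.9194 = 0.0654.
T = exp(−0.0654) = 0.9366.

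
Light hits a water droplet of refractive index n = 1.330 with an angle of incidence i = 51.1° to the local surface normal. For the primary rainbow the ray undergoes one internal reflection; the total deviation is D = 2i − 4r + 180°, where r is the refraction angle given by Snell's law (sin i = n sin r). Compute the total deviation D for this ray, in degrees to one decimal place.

138.9°

sin r = sin 51.1° / 1.330 = 0.7782/1.330 = 0.5851; r = 35.81°.
D = 2·51.1° − 4·35.81° + 180° = 102.20° − 143.25° + 180° = 138.95°.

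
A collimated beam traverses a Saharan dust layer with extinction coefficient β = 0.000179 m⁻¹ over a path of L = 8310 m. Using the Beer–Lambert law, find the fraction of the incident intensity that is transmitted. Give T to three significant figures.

τ = β·L = 0.000179 × 8310 = 1.4875.
T = exp(−1.4875) = 0.2259.

0.226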